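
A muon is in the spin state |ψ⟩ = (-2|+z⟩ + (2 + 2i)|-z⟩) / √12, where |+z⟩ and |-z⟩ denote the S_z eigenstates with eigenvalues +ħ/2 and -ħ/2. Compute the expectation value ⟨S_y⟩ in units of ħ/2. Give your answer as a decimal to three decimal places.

⟨σ_y⟩ = 2 Im(a* b)/(|a|²+|b|²) with a = -2, b = (2 + 2i).
a* b = (-4 - 4i), so ⟨σ_y⟩ = -8/12.
⟨S_y⟩ = (ħ/2)·⟨σ_y⟩.

-0.667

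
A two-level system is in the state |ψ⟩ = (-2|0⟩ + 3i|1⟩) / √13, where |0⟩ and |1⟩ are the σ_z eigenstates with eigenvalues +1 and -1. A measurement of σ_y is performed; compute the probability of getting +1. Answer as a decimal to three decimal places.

|+y⟩ = (|0⟩ + i|1⟩)/√2, so ⟨+y|ψ⟩ = (1) / (√2·√13).
P = |1|² / 26 = 1/26.

0.038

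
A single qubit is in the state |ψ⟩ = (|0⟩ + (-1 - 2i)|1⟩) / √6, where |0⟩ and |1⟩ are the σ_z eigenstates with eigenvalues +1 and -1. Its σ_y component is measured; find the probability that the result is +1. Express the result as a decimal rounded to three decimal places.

0.167

|+y⟩ = (|0⟩ + i|1⟩)/√2, so ⟨+y|ψ⟩ = (-1 + i) / (√2·√6).
P = |-1 + i|² / 12 = 2/12.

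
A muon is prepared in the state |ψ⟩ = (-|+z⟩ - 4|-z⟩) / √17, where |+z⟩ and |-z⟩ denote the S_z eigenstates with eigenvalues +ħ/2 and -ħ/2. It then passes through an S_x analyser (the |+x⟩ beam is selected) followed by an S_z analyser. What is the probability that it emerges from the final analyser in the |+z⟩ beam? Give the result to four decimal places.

First analyser (S_x): P(|+x⟩) = |⟨+x|ψ⟩|² = 25/34.
After stage 1 the state is |+x⟩; P(|+z⟩) = |⟨+z|+x⟩|² = 1/2.
Joint probability = 25/34 × 1/2 = 0.3676.

0.3676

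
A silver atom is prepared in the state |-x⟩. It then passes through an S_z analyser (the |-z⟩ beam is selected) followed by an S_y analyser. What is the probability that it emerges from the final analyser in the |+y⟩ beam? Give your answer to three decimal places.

0.250

First analyser (S_z): from |-x⟩, P(|-z⟩) = 1/2.
After stage 1 the state is |-z⟩; P(|+y⟩) = |⟨+y|-z⟩|² = 1/2.
Joint probability = 1/2 × 1/2 = 0.250.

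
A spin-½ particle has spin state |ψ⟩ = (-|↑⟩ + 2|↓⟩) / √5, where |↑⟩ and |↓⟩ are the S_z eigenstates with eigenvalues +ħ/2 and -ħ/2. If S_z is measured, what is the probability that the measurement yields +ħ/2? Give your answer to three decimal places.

The +ħ/2 outcome corresponds to |↑⟩. Its amplitude in |ψ⟩ is -1/√5.
P = |-1|² / 5 = 1/5.

0.200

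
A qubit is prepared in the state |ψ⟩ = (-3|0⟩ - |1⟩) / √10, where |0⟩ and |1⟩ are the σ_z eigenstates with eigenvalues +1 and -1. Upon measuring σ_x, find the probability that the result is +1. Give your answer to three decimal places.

0.800

|+x⟩ = (|0⟩ + |1⟩)/√2, so ⟨+x|ψ⟩ = (-4) / (√2·√10).
P = |-4|² / 20 = 16/20.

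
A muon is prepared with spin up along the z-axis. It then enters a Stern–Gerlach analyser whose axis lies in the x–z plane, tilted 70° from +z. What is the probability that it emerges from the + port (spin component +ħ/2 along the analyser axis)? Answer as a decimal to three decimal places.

0.671

For spin-½, the probability of finding spin-up along an axis at angle θ to the initial spin direction is cos²(θ/2); spin-down is sin²(θ/2).
θ = 70°, so P = cos²(35°) ≈ 0.671.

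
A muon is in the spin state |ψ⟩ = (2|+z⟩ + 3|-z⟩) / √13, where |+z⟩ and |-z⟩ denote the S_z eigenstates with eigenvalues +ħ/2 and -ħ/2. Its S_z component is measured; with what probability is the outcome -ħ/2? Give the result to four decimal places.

0.6923

The -ħ/2 outcome corresponds to |-z⟩. Its amplitude in |ψ⟩ is 3/√13.
P = |3|² / 13 = 9/13.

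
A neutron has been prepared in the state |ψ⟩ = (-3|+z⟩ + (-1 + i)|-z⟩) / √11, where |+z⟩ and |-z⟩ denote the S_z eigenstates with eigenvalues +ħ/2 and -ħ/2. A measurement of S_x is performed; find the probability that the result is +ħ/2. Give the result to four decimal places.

|+x⟩ = (|+z⟩ + |-z⟩)/√2, so ⟨+x|ψ⟩ = (-4 + i) / (√2·√11).
P = |-4 + i|² / 22 = 17/22.

0.7727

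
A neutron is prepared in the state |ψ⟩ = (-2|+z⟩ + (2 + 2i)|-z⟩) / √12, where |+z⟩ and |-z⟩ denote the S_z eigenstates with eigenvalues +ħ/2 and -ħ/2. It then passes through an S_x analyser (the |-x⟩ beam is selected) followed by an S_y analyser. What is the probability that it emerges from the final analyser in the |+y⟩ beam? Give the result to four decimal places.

0.4167

First analyser (S_x): P(|-x⟩) = |⟨-x|ψ⟩|² = 20/24.
After stage 1 the state is |-x⟩; P(|+y⟩) = |⟨+y|-x⟩|² = 1/2.
Joint probability = 20/24 × 1/2 = 0.4167.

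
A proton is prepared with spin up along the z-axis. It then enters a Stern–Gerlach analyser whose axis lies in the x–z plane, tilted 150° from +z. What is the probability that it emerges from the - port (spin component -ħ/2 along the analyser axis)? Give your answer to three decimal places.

0.933

For spin-½, the probability of finding spin-up along an axis at angle θ to the initial spin direction is cos²(θ/2); spin-down is sin²(θ/2).
θ = 150°, so P = sin²(75°) ≈ 0.933.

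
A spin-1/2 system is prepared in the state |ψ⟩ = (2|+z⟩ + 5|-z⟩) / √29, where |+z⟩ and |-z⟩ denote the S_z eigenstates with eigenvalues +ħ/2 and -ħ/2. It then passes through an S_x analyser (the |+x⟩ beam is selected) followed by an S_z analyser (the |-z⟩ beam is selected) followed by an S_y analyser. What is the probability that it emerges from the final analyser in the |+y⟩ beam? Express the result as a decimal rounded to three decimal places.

First analyser (S_x): P(|+x⟩) = |⟨+x|ψ⟩|² = 49/58.
After stage 1 the state is |+x⟩; P(|-z⟩) = |⟨-z|+x⟩|² = 1/2.
After stage 2 the state is |-z⟩; P(|+y⟩) = |⟨+y|-z⟩|² = 1/2.
Joint probability = 49/58 × 1/2 × 1/2 = 0.211.

0.211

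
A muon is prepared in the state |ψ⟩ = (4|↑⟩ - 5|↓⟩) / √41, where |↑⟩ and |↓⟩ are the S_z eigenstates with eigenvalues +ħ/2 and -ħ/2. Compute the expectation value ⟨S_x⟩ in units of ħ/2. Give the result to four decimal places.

-0.9756

⟨σ_x⟩ = 2 Re(a* b)/(|a|²+|b|²) with a = 4, b = -5.
a* b = -20, so ⟨σ_x⟩ = -40/41.
⟨S_x⟩ = (ħ/2)·⟨σ_x⟩.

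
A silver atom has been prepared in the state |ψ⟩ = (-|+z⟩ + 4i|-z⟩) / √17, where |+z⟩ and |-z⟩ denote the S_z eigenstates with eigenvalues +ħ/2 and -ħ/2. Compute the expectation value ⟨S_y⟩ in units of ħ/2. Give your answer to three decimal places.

⟨σ_y⟩ = 2 Im(a* b)/(|a|²+|b|²) with a = -1, b = 4i.
a* b = -4i, so ⟨σ_y⟩ = -8/17.
⟨S_y⟩ = (ħ/2)·⟨σ_y⟩.

-0.471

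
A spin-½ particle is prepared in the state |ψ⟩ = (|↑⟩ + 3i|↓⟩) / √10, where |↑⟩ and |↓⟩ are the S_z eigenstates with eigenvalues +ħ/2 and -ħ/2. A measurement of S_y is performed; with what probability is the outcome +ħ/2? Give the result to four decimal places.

0.8000

|+y⟩ = (|↑⟩ + i|↓⟩)/√2, so ⟨+y|ψ⟩ = (4) / (√2·√10).
P = |4|² / 20 = 16/20.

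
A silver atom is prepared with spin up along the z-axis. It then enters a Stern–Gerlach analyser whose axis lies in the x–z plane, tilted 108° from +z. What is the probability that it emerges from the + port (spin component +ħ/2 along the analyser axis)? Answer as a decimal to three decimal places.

For spin-½, the probability of finding spin-up along an axis at angle θ to the initial spin direction is cos²(θ/2); spin-down is sin²(θ/2).
θ = 108°, so P = cos²(54°) ≈ 0.345.

0.345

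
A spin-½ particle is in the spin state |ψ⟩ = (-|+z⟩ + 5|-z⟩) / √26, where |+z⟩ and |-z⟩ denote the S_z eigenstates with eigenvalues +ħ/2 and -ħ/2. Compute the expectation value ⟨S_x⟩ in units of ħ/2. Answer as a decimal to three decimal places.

⟨σ_x⟩ = 2 Re(a* b)/(|a|²+|b|²) with a = -1, b = 5.
a* b = -5, so ⟨σ_x⟩ = -10/26.
⟨S_x⟩ = (ħ/2)·⟨σ_x⟩.

-0.385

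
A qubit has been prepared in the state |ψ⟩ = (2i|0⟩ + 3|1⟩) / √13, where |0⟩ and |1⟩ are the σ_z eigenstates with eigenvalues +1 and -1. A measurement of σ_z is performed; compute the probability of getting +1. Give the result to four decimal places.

0.3077

The +1 outcome corresponds to |0⟩. Its amplitude in |ψ⟩ is 2i/√13.
P = |2i|² / 13 = 4/13.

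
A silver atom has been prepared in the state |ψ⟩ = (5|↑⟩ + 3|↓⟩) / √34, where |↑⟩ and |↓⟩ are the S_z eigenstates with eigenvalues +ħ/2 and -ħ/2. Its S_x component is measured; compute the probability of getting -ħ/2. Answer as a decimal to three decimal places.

0.059

|-x⟩ = (|↑⟩ - |↓⟩)/√2, so ⟨-x|ψ⟩ = (2) / (√2·√34).
P = |2|² / 68 = 4/68.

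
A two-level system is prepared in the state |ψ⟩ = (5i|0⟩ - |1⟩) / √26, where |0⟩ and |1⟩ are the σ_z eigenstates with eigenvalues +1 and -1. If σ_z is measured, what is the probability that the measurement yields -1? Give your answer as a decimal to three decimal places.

0.038

The -1 outcome corresponds to |1⟩. Its amplitude in |ψ⟩ is -1/√26.
P = |-1|² / 26 = 1/26.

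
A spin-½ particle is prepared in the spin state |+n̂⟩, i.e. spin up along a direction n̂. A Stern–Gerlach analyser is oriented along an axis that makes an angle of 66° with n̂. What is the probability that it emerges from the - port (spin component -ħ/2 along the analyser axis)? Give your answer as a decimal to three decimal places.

0.297

For spin-½, the probability of finding spin-up along an axis at angle θ to the initial spin direction is cos²(θ/2); spin-down is sin²(θ/2).
θ = 66°, so P = sin²(33°) ≈ 0.297.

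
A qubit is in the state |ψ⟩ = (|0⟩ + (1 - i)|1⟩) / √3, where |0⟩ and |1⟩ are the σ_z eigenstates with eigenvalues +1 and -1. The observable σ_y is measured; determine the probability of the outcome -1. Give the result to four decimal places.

|-y⟩ = (|0⟩ - i|1⟩)/√2, so ⟨-y|ψ⟩ = (2 + i) / (√2·√3).
P = |2 + i|² / 6 = 5/6.

0.8333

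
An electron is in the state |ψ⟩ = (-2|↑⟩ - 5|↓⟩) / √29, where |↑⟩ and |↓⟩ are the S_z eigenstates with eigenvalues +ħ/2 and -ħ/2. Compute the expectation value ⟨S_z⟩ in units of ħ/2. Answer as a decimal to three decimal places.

⟨σ_z⟩ = |a|² - |b|² divided by |a|²+|b|², with a, b the |↑⟩, |↓⟩ amplitudes.
= (4 - 25)/29 = -21/29.
⟨S_z⟩ = (ħ/2)·⟨σ_z⟩.

-0.724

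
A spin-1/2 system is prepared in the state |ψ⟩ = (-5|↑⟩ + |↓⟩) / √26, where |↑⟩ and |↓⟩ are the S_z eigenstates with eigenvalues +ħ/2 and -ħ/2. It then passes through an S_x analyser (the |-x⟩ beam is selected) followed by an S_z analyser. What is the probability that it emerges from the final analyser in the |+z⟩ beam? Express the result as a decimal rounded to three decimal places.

First analyser (S_x): P(|-x⟩) = |⟨-x|ψ⟩|² = 36/52.
After stage 1 the state is |-x⟩; P(|+z⟩) = |⟨+z|-x⟩|² = 1/2.
Joint probability = 36/52 × 1/2 = 0.346.

0.346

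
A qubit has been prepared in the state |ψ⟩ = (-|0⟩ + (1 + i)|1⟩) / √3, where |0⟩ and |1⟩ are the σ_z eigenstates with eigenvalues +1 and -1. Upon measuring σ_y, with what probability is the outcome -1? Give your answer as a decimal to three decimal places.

|-y⟩ = (|0⟩ - i|1⟩)/√2, so ⟨-y|ψ⟩ = (-2 + i) / (√2·√3).
P = |-2 + i|² / 6 = 5/6.

0.833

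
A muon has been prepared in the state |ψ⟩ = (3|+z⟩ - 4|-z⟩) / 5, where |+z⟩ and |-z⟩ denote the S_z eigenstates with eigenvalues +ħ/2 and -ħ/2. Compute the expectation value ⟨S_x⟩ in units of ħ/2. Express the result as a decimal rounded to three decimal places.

⟨σ_x⟩ = 2 Re(a* b)/(|a|²+|b|²) with a = 3, b = -4.
a* b = -12, so ⟨σ_x⟩ = -24/25.
⟨S_x⟩ = (ħ/2)·⟨σ_x⟩.

-0.960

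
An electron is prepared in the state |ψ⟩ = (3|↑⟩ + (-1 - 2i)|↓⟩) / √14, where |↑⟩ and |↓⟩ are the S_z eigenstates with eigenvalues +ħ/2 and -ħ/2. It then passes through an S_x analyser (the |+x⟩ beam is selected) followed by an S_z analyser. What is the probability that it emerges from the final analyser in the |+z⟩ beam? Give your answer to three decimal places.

0.143

First analyser (S_x): P(|+x⟩) = |⟨+x|ψ⟩|² = 8/28.
After stage 1 the state is |+x⟩; P(|+z⟩) = |⟨+z|+x⟩|² = 1/2.
Joint probability = 8/28 × 1/2 = 0.143.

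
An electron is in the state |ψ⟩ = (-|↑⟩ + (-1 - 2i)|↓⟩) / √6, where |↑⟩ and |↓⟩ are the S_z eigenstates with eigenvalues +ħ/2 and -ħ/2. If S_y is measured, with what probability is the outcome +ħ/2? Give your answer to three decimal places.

0.833

|+y⟩ = (|↑⟩ + i|↓⟩)/√2, so ⟨+y|ψ⟩ = (-3 + i) / (√2·√6).
P = |-3 + i|² / 12 = 10/12.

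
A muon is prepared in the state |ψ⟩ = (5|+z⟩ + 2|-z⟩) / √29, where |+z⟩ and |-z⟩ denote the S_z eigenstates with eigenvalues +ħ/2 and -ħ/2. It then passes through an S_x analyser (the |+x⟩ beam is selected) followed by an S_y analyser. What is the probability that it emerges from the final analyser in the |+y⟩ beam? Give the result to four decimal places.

0.4224

First analyser (S_x): P(|+x⟩) = |⟨+x|ψ⟩|² = 49/58.
After stage 1 the state is |+x⟩; P(|+y⟩) = |⟨+y|+x⟩|² = 1/2.
Joint probability = 49/58 × 1/2 = 0.4224.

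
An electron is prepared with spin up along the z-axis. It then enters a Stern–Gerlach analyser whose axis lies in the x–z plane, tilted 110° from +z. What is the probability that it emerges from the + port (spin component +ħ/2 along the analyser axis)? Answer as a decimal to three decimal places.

For spin-½, the probability of finding spin-up along an axis at angle θ to the initial spin direction is cos²(θ/2); spin-down is sin²(θ/2).
θ = 110°, so P = cos²(55°) ≈ 0.329.

0.329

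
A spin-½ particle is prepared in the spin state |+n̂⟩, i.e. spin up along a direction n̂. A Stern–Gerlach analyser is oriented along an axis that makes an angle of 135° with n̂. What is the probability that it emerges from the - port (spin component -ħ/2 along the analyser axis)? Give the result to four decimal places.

For spin-½, the probability of finding spin-up along an axis at angle θ to the initial spin direction is cos²(θ/2); spin-down is sin²(θ/2).
θ = 135°, so P = sin²(67.5°) ≈ 0.8536.

0.8536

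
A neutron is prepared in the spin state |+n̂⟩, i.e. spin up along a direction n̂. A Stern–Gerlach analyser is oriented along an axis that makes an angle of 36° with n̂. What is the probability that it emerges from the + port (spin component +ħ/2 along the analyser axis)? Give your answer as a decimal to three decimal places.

For spin-½, the probability of finding spin-up along an axis at angle θ to the initial spin direction is cos²(θ/2); spin-down is sin²(θ/2).
θ = 36°, so P = cos²(18°) ≈ 0.905.

0.905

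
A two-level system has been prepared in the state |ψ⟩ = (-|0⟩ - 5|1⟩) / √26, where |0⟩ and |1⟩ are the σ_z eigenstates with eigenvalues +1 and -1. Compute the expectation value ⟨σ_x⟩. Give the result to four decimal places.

⟨σ_x⟩ = 2 Re(a* b)/(|a|²+|b|²) with a = -1, b = -5.
a* b = 5, so ⟨σ_x⟩ = 10/26.

0.3846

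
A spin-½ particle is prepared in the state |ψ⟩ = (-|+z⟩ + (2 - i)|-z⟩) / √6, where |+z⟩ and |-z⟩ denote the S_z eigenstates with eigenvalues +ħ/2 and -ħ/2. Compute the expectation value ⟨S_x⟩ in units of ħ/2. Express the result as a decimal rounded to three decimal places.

-0.667

⟨σ_x⟩ = 2 Re(a* b)/(|a|²+|b|²) with a = -1, b = (2 - i).
a* b = (-2 + i), so ⟨σ_x⟩ = -4/6.
⟨S_x⟩ = (ħ/2)·⟨σ_x⟩.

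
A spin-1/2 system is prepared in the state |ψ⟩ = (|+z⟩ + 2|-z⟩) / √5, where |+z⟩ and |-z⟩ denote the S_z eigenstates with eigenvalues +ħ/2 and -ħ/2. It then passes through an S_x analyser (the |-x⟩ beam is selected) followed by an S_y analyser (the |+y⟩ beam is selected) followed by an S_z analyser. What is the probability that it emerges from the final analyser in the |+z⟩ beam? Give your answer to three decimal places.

First analyser (S_x): P(|-x⟩) = |⟨-x|ψ⟩|² = 1/10.
After stage 1 the state is |-x⟩; P(|+y⟩) = |⟨+y|-x⟩|² = 1/2.
After stage 2 the state is |+y⟩; P(|+z⟩) = |⟨+z|+y⟩|² = 1/2.
Joint probability = 1/10 × 1/2 × 1/2 = 0.025.

0.025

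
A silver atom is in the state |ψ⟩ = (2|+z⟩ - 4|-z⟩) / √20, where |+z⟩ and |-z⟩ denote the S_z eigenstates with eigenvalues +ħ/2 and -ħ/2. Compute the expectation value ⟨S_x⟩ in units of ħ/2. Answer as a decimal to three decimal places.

⟨σ_x⟩ = 2 Re(a* b)/(|a|²+|b|²) with a = 2, b = -4.
a* b = -8, so ⟨σ_x⟩ = -16/20.
⟨S_x⟩ = (ħ/2)·⟨σ_x⟩.

-0.800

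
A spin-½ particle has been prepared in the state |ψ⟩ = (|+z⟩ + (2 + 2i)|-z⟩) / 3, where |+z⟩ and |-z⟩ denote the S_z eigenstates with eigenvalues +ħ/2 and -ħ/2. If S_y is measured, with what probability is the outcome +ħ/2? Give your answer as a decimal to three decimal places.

|+y⟩ = (|+z⟩ + i|-z⟩)/√2, so ⟨+y|ψ⟩ = (3 - 2i) / (√2·3).
P = |3 - 2i|² / 18 = 13/18.

0.722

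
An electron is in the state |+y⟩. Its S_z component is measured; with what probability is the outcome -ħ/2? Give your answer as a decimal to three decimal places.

In the S_z basis, |+y⟩ = (|+z⟩ + i|-z⟩)/√2 and |-z⟩ = |-z⟩.
|⟨-z|+y⟩|² = 1/2.

0.500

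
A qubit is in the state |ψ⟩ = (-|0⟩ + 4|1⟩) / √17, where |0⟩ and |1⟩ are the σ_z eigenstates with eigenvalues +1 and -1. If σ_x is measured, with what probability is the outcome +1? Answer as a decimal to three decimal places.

0.265

|+x⟩ = (|0⟩ + |1⟩)/√2, so ⟨+x|ψ⟩ = (3) / (√2·√17).
P = |3|² / 34 = 9/34.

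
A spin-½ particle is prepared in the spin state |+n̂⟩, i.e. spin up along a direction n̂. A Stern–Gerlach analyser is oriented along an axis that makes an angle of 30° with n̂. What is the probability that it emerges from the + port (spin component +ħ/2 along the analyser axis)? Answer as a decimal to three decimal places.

For spin-½, the probability of finding spin-up along an axis at angle θ to the initial spin direction is cos²(θ/2); spin-down is sin²(θ/2).
θ = 30°, so P = cos²(15°) ≈ 0.933.

0.933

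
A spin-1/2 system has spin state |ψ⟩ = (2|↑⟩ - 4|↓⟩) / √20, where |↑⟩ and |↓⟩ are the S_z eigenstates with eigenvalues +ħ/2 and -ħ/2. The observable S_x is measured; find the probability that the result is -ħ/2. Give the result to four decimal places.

|-x⟩ = (|↑⟩ - |↓⟩)/√2, so ⟨-x|ψ⟩ = (6) / (√2·√20).
P = |6|² / 40 = 36/40.

0.9000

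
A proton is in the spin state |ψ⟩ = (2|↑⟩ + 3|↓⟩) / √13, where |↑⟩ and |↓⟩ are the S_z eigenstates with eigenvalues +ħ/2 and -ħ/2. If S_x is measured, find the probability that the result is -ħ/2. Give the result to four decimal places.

|-x⟩ = (|↑⟩ - |↓⟩)/√2, so ⟨-x|ψ⟩ = (-1) / (√2·√13).
P = |-1|² / 26 = 1/26.

0.0385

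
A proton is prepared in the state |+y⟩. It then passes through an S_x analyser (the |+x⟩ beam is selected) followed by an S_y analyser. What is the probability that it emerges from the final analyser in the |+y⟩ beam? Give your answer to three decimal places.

First analyser (S_x): from |+y⟩, P(|+x⟩) = 1/2.
After stage 1 the state is |+x⟩; P(|+y⟩) = |⟨+y|+x⟩|² = 1/2.
Joint probability = 1/2 × 1/2 = 0.250.

0.250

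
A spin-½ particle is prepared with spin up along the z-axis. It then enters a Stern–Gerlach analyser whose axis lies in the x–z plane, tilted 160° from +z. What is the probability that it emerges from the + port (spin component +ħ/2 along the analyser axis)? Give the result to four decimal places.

For spin-½, the probability of finding spin-up along an axis at angle θ to the initial spin direction is cos²(θ/2); spin-down is sin²(θ/2).
θ = 160°, so P = cos²(80°) ≈ 0.0302.

0.0302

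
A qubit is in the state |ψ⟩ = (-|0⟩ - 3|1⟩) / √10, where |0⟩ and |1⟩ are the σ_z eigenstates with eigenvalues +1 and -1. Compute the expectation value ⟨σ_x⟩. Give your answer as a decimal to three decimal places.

0.600

⟨σ_x⟩ = 2 Re(a* b)/(|a|²+|b|²) with a = -1, b = -3.
a* b = 3, so ⟨σ_x⟩ = 6/10.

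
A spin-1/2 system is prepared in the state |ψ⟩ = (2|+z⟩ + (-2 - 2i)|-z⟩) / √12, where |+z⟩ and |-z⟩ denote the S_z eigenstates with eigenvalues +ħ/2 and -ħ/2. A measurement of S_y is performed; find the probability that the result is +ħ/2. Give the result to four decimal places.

|+y⟩ = (|+z⟩ + i|-z⟩)/√2, so ⟨+y|ψ⟩ = (2i) / (√2·√12).
P = |2i|² / 24 = 4/24.

0.1667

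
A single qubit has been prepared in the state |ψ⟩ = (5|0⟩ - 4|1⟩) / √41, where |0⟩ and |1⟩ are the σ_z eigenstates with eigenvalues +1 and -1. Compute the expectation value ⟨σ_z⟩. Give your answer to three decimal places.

⟨σ_z⟩ = |a|² - |b|² divided by |a|²+|b|², with a, b the |0⟩, |1⟩ amplitudes.
= (25 - 16)/41 = 9/41.

0.220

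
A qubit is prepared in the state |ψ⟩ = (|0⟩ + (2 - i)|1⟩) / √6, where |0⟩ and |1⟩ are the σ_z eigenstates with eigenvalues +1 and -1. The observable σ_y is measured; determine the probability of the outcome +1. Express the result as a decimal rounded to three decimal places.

|+y⟩ = (|0⟩ + i|1⟩)/√2, so ⟨+y|ψ⟩ = (-2i) / (√2·√6).
P = |-2i|² / 12 = 4/12.

0.333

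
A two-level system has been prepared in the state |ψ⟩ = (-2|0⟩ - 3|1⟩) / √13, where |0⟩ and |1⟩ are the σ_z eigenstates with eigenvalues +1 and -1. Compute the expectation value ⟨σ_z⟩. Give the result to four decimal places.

-0.3846

⟨σ_z⟩ = |a|² - |b|² divided by |a|²+|b|², with a, b the |0⟩, |1⟩ amplitudes.
= (4 - 9)/13 = -5/13.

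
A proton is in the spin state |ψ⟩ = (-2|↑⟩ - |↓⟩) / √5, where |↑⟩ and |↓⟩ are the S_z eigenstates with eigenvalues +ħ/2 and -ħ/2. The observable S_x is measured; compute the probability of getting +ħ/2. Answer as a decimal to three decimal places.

|+x⟩ = (|↑⟩ + |↓⟩)/√2, so ⟨+x|ψ⟩ = (-3) / (√2·√5).
P = |-3|² / 10 = 9/10.

0.900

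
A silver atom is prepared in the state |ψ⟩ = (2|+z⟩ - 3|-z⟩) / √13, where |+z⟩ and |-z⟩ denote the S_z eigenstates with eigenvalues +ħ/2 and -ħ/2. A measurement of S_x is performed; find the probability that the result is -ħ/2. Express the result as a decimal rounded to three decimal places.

|-x⟩ = (|+z⟩ - |-z⟩)/√2, so ⟨-x|ψ⟩ = (5) / (√2·√13).
P = |5|² / 26 = 25/26.

0.962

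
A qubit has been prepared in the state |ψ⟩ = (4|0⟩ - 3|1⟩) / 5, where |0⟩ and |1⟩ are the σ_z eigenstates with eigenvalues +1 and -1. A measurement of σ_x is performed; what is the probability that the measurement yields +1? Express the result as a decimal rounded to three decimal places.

|+x⟩ = (|0⟩ + |1⟩)/√2, so ⟨+x|ψ⟩ = (1) / (√2·5).
P = |1|² / 50 = 1/50.

0.020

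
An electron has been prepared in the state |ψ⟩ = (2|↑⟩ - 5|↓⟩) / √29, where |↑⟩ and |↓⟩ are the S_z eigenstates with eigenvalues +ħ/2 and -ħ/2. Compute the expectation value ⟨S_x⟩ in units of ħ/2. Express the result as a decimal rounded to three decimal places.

⟨σ_x⟩ = 2 Re(a* b)/(|a|²+|b|²) with a = 2, b = -5.
a* b = -10, so ⟨σ_x⟩ = -20/29.
⟨S_x⟩ = (ħ/2)·⟨σ_x⟩.

-0.690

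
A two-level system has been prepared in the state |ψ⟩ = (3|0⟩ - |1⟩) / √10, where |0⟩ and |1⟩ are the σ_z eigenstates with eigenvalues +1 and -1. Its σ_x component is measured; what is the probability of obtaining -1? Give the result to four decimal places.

0.8000

|-x⟩ = (|0⟩ - |1⟩)/√2, so ⟨-x|ψ⟩ = (4) / (√2·√10).
P = |4|² / 20 = 16/20.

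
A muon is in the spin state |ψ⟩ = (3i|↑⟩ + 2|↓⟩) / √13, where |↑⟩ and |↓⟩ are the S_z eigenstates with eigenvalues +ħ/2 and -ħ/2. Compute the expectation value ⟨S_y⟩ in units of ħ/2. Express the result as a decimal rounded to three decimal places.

⟨σ_y⟩ = 2 Im(a* b)/(|a|²+|b|²) with a = 3i, b = 2.
a* b = -6i, so ⟨σ_y⟩ = -12/13.
⟨S_y⟩ = (ħ/2)·⟨σ_y⟩.

-0.923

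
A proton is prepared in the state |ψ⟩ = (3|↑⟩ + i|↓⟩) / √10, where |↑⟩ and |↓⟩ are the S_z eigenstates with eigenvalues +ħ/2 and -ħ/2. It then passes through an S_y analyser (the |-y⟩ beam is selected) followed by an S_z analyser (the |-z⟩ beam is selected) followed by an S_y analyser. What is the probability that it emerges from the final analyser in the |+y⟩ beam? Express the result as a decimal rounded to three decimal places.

First analyser (S_y): P(|-y⟩) = |⟨-y|ψ⟩|² = 4/20.
After stage 1 the state is |-y⟩; P(|-z⟩) = |⟨-z|-y⟩|² = 1/2.
After stage 2 the state is |-z⟩; P(|+y⟩) = |⟨+y|-z⟩|² = 1/2.
Joint probability = 4/20 × 1/2 × 1/2 = 0.050.

0.050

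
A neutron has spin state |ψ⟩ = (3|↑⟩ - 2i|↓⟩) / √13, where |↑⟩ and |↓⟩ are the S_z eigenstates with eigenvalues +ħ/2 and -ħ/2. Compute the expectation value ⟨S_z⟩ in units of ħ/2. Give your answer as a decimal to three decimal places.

0.385

⟨σ_z⟩ = |a|² - |b|² divided by |a|²+|b|², with a, b the |↑⟩, |↓⟩ amplitudes.
= (9 - 4)/13 = 5/13.
⟨S_z⟩ = (ħ/2)·⟨σ_z⟩.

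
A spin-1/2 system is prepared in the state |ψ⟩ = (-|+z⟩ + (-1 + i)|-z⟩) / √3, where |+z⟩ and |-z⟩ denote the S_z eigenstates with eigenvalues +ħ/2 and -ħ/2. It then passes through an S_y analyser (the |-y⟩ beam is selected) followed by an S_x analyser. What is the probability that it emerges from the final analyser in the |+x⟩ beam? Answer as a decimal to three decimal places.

First analyser (S_y): P(|-y⟩) = |⟨-y|ψ⟩|² = 5/6.
After stage 1 the state is |-y⟩; P(|+x⟩) = |⟨+x|-y⟩|² = 1/2.
Joint probability = 5/6 × 1/2 = 0.417.

0.417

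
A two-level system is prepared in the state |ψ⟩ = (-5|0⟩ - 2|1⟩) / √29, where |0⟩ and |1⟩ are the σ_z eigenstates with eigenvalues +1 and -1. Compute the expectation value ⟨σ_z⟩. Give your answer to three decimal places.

0.724

⟨σ_z⟩ = |a|² - |b|² divided by |a|²+|b|², with a, b the |0⟩, |1⟩ amplitudes.
= (25 - 4)/29 = 21/29.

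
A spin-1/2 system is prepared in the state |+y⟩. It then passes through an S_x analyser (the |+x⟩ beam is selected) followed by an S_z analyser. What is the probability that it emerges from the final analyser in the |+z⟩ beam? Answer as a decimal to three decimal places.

First analyser (S_x): from |+y⟩, P(|+x⟩) = 1/2.
After stage 1 the state is |+x⟩; P(|+z⟩) = |⟨+z|+x⟩|² = 1/2.
Joint probability = 1/2 × 1/2 = 0.250.

0.250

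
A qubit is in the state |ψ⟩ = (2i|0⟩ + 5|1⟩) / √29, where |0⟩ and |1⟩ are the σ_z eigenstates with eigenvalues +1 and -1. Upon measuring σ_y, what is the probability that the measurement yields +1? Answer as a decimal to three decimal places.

0.155

|+y⟩ = (|0⟩ + i|1⟩)/√2, so ⟨+y|ψ⟩ = (-3i) / (√2·√29).
P = |-3i|² / 58 = 9/58.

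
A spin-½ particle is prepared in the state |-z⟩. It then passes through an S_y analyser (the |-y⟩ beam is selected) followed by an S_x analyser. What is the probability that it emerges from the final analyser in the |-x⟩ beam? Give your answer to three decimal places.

First analyser (S_y): from |-z⟩, P(|-y⟩) = 1/2.
After stage 1 the state is |-y⟩; P(|-x⟩) = |⟨-x|-y⟩|² = 1/2.
Joint probability = 1/2 × 1/2 = 0.250.

0.250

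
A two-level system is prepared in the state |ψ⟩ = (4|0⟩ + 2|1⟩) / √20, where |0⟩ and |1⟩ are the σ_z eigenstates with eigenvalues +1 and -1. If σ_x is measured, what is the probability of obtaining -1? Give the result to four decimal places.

|-x⟩ = (|0⟩ - |1⟩)/√2, so ⟨-x|ψ⟩ = (2) / (√2·√20).
P = |2|² / 40 = 4/40.

0.1000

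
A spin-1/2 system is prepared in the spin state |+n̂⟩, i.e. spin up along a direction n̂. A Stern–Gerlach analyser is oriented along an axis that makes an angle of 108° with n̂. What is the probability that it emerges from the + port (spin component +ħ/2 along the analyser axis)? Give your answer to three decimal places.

0.345

For spin-½, the probability of finding spin-up along an axis at angle θ to the initial spin direction is cos²(θ/2); spin-down is sin²(θ/2).
θ = 108°, so P = cos²(54°) ≈ 0.345.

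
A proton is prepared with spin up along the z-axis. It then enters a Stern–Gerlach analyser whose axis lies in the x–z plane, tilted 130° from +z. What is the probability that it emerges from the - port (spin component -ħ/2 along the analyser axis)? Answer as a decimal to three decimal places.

0.821

For spin-½, the probability of finding spin-up along an axis at angle θ to the initial spin direction is cos²(θ/2); spin-down is sin²(θ/2).
θ = 130°, so P = sin²(65°) ≈ 0.821.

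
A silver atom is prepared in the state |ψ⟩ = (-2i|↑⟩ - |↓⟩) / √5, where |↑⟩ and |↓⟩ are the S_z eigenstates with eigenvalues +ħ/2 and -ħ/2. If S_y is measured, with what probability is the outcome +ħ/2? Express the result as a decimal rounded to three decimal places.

|+y⟩ = (|↑⟩ + i|↓⟩)/√2, so ⟨+y|ψ⟩ = (-i) / (√2·√5).
P = |-i|² / 10 = 1/10.

0.100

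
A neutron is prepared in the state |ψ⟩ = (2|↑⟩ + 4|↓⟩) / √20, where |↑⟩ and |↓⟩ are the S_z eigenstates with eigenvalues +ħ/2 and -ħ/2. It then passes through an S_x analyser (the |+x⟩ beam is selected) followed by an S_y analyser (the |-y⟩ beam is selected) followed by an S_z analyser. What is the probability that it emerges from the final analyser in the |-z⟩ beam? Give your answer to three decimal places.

First analyser (S_x): P(|+x⟩) = |⟨+x|ψ⟩|² = 36/40.
After stage 1 the state is |+x⟩; P(|-y⟩) = |⟨-y|+x⟩|² = 1/2.
After stage 2 the state is |-y⟩; P(|-z⟩) = |⟨-z|-y⟩|² = 1/2.
Joint probability = 36/40 × 1/2 × 1/2 = 0.225.

0.225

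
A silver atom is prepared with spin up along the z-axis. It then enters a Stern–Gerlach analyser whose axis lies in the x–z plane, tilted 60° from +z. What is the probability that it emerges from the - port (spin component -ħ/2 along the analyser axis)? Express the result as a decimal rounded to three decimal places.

0.250

For spin-½, the probability of finding spin-up along an axis at angle θ to the initial spin direction is cos²(θ/2); spin-down is sin²(θ/2).
θ = 60°, so P = sin²(30°) ≈ 0.250.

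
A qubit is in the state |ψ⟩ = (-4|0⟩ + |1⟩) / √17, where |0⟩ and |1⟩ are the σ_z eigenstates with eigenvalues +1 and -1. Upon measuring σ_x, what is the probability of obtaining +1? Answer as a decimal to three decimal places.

|+x⟩ = (|0⟩ + |1⟩)/√2, so ⟨+x|ψ⟩ = (-3) / (√2·√17).
P = |-3|² / 34 = 9/34.

0.265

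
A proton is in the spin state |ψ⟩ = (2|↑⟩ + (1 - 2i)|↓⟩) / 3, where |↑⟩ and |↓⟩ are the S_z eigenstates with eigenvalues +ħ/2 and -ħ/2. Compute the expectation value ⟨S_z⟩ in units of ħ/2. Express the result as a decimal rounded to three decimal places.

⟨σ_z⟩ = |a|² - |b|² divided by |a|²+|b|², with a, b the |↑⟩, |↓⟩ amplitudes.
= (4 - 5)/9 = -1/9.
⟨S_z⟩ = (ħ/2)·⟨σ_z⟩.

-0.111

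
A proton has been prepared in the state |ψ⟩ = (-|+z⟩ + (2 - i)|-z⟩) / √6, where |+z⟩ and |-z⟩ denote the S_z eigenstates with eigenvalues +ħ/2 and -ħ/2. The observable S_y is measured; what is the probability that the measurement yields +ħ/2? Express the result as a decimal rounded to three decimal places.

0.667

|+y⟩ = (|+z⟩ + i|-z⟩)/√2, so ⟨+y|ψ⟩ = (-2 - 2i) / (√2·√6).
P = |-2 - 2i|² / 12 = 8/12.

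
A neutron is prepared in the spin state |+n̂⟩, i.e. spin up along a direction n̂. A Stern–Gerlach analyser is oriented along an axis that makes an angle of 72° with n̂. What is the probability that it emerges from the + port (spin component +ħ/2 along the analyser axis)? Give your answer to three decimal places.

For spin-½, the probability of finding spin-up along an axis at angle θ to the initial spin direction is cos²(θ/2); spin-down is sin²(θ/2).
θ = 72°, so P = cos²(36°) ≈ 0.655.

0.655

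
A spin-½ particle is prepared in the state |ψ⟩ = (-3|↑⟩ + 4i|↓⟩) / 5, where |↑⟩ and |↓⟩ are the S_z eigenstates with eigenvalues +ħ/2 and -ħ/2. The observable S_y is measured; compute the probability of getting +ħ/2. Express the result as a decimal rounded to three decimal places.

0.020

|+y⟩ = (|↑⟩ + i|↓⟩)/√2, so ⟨+y|ψ⟩ = (1) / (√2·5).
P = |1|² / 50 = 1/50.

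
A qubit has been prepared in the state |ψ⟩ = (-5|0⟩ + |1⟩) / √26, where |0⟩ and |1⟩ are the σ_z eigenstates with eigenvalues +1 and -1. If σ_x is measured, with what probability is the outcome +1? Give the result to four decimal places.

|+x⟩ = (|0⟩ + |1⟩)/√2, so ⟨+x|ψ⟩ = (-4) / (√2·√26).
P = |-4|² / 52 = 16/52.

0.3077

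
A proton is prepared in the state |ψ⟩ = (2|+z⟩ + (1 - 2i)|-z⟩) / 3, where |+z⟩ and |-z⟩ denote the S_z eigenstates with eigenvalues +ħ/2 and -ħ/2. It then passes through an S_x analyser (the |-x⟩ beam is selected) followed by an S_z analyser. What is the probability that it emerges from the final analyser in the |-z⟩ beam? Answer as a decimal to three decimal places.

First analyser (S_x): P(|-x⟩) = |⟨-x|ψ⟩|² = 5/18.
After stage 1 the state is |-x⟩; P(|-z⟩) = |⟨-z|-x⟩|² = 1/2.
Joint probability = 5/18 × 1/2 = 0.139.

0.139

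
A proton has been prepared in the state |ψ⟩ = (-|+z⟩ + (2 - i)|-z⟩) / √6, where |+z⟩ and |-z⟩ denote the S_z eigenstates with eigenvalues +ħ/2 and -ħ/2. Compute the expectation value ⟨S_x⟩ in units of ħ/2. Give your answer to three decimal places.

⟨σ_x⟩ = 2 Re(a* b)/(|a|²+|b|²) with a = -1, b = (2 - i).
a* b = (-2 + i), so ⟨σ_x⟩ = -4/6.
⟨S_x⟩ = (ħ/2)·⟨σ_x⟩.

-0.667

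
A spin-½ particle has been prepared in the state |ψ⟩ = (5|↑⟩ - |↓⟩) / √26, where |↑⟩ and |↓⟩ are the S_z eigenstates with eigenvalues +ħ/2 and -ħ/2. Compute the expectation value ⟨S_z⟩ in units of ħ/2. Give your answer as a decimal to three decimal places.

⟨σ_z⟩ = |a|² - |b|² divided by |a|²+|b|², with a, b the |↑⟩, |↓⟩ amplitudes.
= (25 - 1)/26 = 24/26.
⟨S_z⟩ = (ħ/2)·⟨σ_z⟩.

0.923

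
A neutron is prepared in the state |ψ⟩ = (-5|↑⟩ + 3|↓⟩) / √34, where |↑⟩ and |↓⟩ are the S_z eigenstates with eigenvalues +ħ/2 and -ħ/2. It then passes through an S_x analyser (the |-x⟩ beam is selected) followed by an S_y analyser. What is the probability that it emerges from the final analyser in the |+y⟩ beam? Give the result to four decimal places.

First analyser (S_x): P(|-x⟩) = |⟨-x|ψ⟩|² = 64/68.
After stage 1 the state is |-x⟩; P(|+y⟩) = |⟨+y|-x⟩|² = 1/2.
Joint probability = 64/68 × 1/2 = 0.4706.

0.4706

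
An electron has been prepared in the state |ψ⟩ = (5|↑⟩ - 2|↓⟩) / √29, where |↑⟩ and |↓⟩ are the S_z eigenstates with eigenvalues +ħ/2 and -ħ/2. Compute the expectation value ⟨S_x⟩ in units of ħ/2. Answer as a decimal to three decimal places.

⟨σ_x⟩ = 2 Re(a* b)/(|a|²+|b|²) with a = 5, b = -2.
a* b = -10, so ⟨σ_x⟩ = -20/29.
⟨S_x⟩ = (ħ/2)·⟨σ_x⟩.

-0.690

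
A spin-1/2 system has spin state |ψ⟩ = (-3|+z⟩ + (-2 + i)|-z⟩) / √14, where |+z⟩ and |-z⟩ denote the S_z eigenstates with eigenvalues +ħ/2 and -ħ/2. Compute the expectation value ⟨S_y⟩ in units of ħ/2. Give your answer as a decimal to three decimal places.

⟨σ_y⟩ = 2 Im(a* b)/(|a|²+|b|²) with a = -3, b = (-2 + i).
a* b = (6 - 3i), so ⟨σ_y⟩ = -6/14.
⟨S_y⟩ = (ħ/2)·⟨σ_y⟩.

-0.429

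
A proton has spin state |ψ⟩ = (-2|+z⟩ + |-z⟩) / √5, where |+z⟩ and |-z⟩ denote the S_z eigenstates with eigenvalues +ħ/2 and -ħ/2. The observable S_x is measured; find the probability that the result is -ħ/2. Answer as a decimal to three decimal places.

|-x⟩ = (|+z⟩ - |-z⟩)/√2, so ⟨-x|ψ⟩ = (-3) / (√2·√5).
P = |-3|² / 10 = 9/10.

0.900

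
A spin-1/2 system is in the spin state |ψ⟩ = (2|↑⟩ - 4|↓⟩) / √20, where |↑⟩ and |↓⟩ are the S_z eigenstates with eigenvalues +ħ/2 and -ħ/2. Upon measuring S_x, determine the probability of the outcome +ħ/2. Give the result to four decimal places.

|+x⟩ = (|↑⟩ + |↓⟩)/√2, so ⟨+x|ψ⟩ = (-2) / (√2·√20).
P = |-2|² / 40 = 4/40.

0.1000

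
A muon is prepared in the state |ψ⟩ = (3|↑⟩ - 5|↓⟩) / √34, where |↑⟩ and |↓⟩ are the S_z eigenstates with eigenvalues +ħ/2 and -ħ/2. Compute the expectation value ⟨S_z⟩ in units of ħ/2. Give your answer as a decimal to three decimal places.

⟨σ_z⟩ = |a|² - |b|² divided by |a|²+|b|², with a, b the |↑⟩, |↓⟩ amplitudes.
= (9 - 25)/34 = -16/34.
⟨S_z⟩ = (ħ/2)·⟨σ_z⟩.

-0.471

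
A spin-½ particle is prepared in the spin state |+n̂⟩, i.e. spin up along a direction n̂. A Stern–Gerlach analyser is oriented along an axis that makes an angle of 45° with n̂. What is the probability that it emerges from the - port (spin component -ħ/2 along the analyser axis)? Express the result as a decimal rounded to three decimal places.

For spin-½, the probability of finding spin-up along an axis at angle θ to the initial spin direction is cos²(θ/2); spin-down is sin²(θ/2).
θ = 45°, so P = sin²(22.5°) ≈ 0.146.

0.146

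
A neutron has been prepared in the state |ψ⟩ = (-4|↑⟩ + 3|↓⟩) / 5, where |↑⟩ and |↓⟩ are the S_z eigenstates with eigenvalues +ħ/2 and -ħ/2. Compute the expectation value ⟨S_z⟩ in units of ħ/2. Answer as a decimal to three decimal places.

⟨σ_z⟩ = |a|² - |b|² divided by |a|²+|b|², with a, b the |↑⟩, |↓⟩ amplitudes.
= (16 - 9)/25 = 7/25.
⟨S_z⟩ = (ħ/2)·⟨σ_z⟩.

0.280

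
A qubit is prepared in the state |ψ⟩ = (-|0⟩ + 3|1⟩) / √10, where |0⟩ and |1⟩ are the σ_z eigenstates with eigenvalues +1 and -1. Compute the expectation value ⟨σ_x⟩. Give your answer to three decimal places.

⟨σ_x⟩ = 2 Re(a* b)/(|a|²+|b|²) with a = -1, b = 3.
a* b = -3, so ⟨σ_x⟩ = -6/10.

-0.600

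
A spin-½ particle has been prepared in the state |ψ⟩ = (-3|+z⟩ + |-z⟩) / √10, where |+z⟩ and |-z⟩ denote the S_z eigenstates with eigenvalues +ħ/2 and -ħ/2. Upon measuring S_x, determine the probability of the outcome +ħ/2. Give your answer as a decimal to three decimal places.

|+x⟩ = (|+z⟩ + |-z⟩)/√2, so ⟨+x|ψ⟩ = (-2) / (√2·√10).
P = |-2|² / 20 = 4/20.

0.200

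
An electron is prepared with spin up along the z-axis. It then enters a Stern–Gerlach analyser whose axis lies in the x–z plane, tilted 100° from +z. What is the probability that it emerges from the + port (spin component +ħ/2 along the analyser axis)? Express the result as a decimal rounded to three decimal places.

For spin-½, the probability of finding spin-up along an axis at angle θ to the initial spin direction is cos²(θ/2); spin-down is sin²(θ/2).
θ = 100°, so P = cos²(50°) ≈ 0.413.

0.413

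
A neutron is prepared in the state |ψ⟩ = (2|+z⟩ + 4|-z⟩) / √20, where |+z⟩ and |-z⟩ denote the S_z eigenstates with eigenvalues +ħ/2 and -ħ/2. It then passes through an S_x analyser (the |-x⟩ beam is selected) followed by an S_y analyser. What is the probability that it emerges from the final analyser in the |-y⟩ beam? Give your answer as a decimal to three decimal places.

0.050

First analyser (S_x): P(|-x⟩) = |⟨-x|ψ⟩|² = 4/40.
After stage 1 the state is |-x⟩; P(|-y⟩) = |⟨-y|-x⟩|² = 1/2.
Joint probability = 4/40 × 1/2 = 0.050.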